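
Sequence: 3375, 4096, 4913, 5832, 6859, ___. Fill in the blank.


Pattern: perfect cubes: n³
Terms: 3375, 4096, 4913, 5832, 6859
Next term = 8000

Next term = 8000


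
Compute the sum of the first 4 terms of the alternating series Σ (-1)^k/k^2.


S = -1 + 1/4 - 1/9 + 1/16
= -0.7986
(Full series converges to -π²/12 ≈ -0.8225)

S_4 = -0.7986


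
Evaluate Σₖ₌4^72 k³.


Σₖ₌4^72 k³ = [72·73/2]² − [3·4/2]²
= 6906384 − 36 = 6906348

Σk³ = 6906348


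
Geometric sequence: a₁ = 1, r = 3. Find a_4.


aₙ = a₁·r^(n-1)
= 1×3^3
= 1×27
= 27

a_4 = 27


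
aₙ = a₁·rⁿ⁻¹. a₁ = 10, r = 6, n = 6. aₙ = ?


aₙ = a₁·r^(n-1)
= 10×6^5
= 10×7776
= 77760

a_6 = 77760


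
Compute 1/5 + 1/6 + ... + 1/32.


Σₖ₌5^32 1/k = 1/5 + 1/6 + 1/7 + ... + 1/32
= 285220390427639/144403552893600
≈ 1.9752

Sum = 285220390427639/144403552893600 ≈ 1.9752


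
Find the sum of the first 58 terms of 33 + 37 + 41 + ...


aₙ = 33 + (58-1)×4 = 261
Sₙ = n(a₁+aₙ)/2 = 58×(33+261)/2
= 58×294/2 = 8526

S_58 = 8526


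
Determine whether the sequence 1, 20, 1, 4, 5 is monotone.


Differences: 19, -19, 3, 1
Difference at position 1 is +19 (> 0) but position 2 is -19 (< 0) — sequence both rises and falls
→ NOT monotonic

Not monotonic


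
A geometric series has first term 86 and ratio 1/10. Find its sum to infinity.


S∞ = a₁/(1-r) = 86/(1 - 1/10)
= 86/(9/10)
= 860/9

S∞ = 860/9


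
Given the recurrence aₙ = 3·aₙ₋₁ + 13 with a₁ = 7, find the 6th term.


Computing step by step:
a_1 = 7
a_2 = 34
a_3 = 115
a_4 = 358
a_5 = 1087
a_6 = 3274


a_6 = 3274


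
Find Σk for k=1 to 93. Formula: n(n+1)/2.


n(n+1)/2 = 93×94/2 = 8742/2 = 4371

Σk = 4371


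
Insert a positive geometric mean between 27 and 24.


GM = √(27×24) = √648 = 25.4558

GM = 25.4558


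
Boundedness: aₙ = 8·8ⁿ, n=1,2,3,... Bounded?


aₙ = 8·8ⁿ → as n→∞, aₙ→∞ (since base 8 > 1)
No finite upper bound exists
The sequence is UNBOUNDED

Unbounded (aₙ → ∞ as n → ∞)


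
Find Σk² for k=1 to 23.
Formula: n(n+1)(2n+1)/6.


n = 23
n(n+1)(2n+1)/6 = 23×24×47/6
= 25944/6 = 4324

Σk² = 4324


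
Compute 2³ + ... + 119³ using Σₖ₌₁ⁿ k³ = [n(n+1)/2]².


Σₖ₌2^119 k³ = [119·120/2]² − [1·2/2]²
= 50979600 − 1 = 50979599

Σk³ = 50979599


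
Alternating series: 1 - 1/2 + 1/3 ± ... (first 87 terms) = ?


S = 1 - 1/2 + 1/3 - 1/4 + 1/5 - 1/6 + 1/7 - 1/8 ± ...
= 0.6989
(Full series converges to +ln(2) ≈ +0.6931)

S_87 = 0.6989


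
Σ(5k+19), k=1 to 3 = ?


Σ(5k+19) = 5·Σk + 19·n
= 5·6 + 19·3
= 30 + 57 = 87

Σ = 87


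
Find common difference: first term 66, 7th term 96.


d = (aₙ - a₁)/(n-1)
= (96 - 66)/(7-1)
= 30/6 = 5

d = 5


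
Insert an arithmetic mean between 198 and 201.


AM = (198 + 201)/2 = 399/2 = 199.5

AM = 199.5


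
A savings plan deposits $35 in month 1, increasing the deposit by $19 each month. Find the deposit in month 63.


aₙ = a₁ + (n-1)d
= 35 + (63-1)×19
= 35 + 1178
= 1213

a_63 = 1213


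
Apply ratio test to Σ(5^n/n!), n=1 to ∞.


aₙ = 5^n/n!
a_{n+1}/aₙ = 5^(n+1)/(n+1)! × n!/5^n
= 5/(n+1)
L = lim(n→∞) 5/(n+1) = 0
L < 1 → series CONVERGES

Converges (ratio test: L = 0 < 1)


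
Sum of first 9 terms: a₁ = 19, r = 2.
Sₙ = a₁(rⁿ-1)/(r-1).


Sₙ = 19×(2^9 - 1)/(2 - 1)
= 19×(512 - 1)/1
= 19×511/1
= 9709

S_9 = 9709


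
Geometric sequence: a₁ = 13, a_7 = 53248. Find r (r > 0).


r^(n-1) = aₙ/a₁
r^6 = 53248/13 = 4096
r = 4096^(1/6)
= ±4; taking r > 0 gives r = 4

r = 4


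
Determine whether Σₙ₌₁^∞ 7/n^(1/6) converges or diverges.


p-series test: Σ c/n^p converges if p > 1, diverges if p ≤ 1 (constant c > 0 doesn't affect convergence).
p = 1/6
1/6 ≤ 1 → DIVERGES

Diverges (p = 1/6 ≤ 1)


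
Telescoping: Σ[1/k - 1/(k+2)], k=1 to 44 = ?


Telescoping with gap 2: two head and two tail terms survive.
= (1 + 1/2) - (1/45 + 1/46)
= 3/2 - 1/45 - 1/46 = 1507/1035

Sum = 1507/1035


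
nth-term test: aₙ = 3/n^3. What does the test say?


lim(n→∞) 3/n^3 = 0
lim aₙ = 0 → nth-term test is INCONCLUSIVE
(Need other tests; this is actually a convergent p-series with p=3 > 1)

Inconclusive (lim aₙ = 0; need another test)


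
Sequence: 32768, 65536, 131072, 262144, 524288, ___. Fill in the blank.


Pattern: powers of 2: 2ⁿ
Terms: 32768, 65536, 131072, 262144, 524288
Next term = 1048576

Next term = 1048576


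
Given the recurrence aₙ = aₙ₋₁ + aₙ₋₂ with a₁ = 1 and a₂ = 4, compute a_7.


Computing iteratively: 1, 4, 5, 9, 14, 23, 37
a_7 = 37

a_7 = 37


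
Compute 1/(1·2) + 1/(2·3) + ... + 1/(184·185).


1/(k(k+1)) = 1/k - 1/(k+1) (partial fractions)
Telescoping: Σ = 1 - 1/185 = 184/185

Sum = 184/185


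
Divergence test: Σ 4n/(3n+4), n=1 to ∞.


lim(n→∞) 4n/(3n+4) = 4/3 = 4/3  (divide numerator and denominator by n)
lim aₙ = 4/3 ≠ 0 → series DIVERGES

Diverges (lim aₙ = 4/3 ≠ 0)


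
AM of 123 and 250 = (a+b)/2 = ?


AM = (123 + 250)/2 = 373/2 = 186.5

AM = 186.5


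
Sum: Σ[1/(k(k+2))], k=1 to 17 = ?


1/(k(k+2)) = (1/2)·(1/k - 1/(k+2)) (partial fractions)
Telescoping: Σ = (1/2)·(1 + 1/2 - 1/18 - 1/19) = 119/171

Sum = 119/171


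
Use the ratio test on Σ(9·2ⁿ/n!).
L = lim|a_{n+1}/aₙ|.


aₙ = 9·2^n/n!
a_{n+1}/aₙ = 2^(n+1)/(n+1)! × n!/2^n  (constant 9 cancels)
= 2/(n+1)
L = lim(n→∞) 2/(n+1) = 0
L < 1 → series CONVERGES

Converges (ratio test: L = 0 < 1)


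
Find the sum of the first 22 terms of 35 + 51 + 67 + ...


aₙ = 35 + (22-1)×16 = 371
Sₙ = n(a₁+aₙ)/2 = 22×(35+371)/2
= 22×406/2 = 4466

S_22 = 4466


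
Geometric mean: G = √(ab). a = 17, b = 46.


GM = √(17×46) = √782 = 27.9643

GM = 27.9643


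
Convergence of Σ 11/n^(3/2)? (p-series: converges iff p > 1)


p-series test: Σ c/n^p converges if p > 1, diverges if p ≤ 1 (constant c > 0 doesn't affect convergence).
p = 3/2
3/2 > 1 → CONVERGES

Converges (p = 3/2 > 1)


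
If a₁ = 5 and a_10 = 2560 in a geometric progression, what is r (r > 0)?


r^(n-1) = aₙ/a₁
r^9 = 2560/5 = 512
r = 512^(1/9)
= 2

r = 2


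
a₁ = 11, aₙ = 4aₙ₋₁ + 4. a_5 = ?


Computing step by step:
a_1 = 11
a_2 = 48
a_3 = 196
a_4 = 788
a_5 = 3156


a_5 = 3156


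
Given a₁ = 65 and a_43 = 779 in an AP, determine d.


d = (aₙ - a₁)/(n-1)
= (779 - 65)/(43-1)
= 714/42 = 17

d = 17


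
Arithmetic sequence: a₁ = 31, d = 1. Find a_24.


aₙ = a₁ + (n-1)d
= 31 + (24-1)×1
= 31 + 23
= 54

a_24 = 54


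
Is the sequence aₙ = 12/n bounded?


a₁ = 12, a₂ = 12/2, a₃ = 12/3, ...
0 < aₙ ≤ 12 for all n ≥ 1
Lower bound: 0, Upper bound: 12
The sequence IS bounded

Bounded (0 < aₙ ≤ 12)


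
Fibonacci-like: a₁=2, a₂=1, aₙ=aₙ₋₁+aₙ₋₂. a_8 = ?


Computing iteratively: 2, 1, 3, 4, 7, 11, 18, 29
a_8 = 29

a_8 = 29


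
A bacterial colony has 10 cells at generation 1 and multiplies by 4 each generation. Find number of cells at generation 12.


aₙ = a₁·r^(n-1)
= 10×4^11
= 10×4194304
= 41943040

a_12 = 41943040


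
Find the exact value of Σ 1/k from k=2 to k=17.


Σₖ₌2^17 1/k = 1/2 + 1/3 + 1/4 + ... + 1/17
= 29889983/12252240
≈ 2.4396

Sum = 29889983/12252240 ≈ 2.4396


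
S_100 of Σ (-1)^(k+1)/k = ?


S = 1 - 1/2 + 1/3 - 1/4 + 1/5 - 1/6 + 1/7 - 1/8 ± ...
= 0.6882
(Full series converges to +ln(2) ≈ +0.6931)

S_100 = 0.6882


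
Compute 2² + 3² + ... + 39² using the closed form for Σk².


Σₖ₌2^39 k² = Σₖ₌₁^39 k² − Σₖ₌₁^1 k²
= 39·40·79/6 − 1·2·3/6
= 20540 − 1 = 20539

Σk² = 20539


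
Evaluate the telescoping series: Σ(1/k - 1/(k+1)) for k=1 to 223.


Telescoping: adjacent terms cancel.
= 1/1 - 1/224
= 1 - 1/224 = 223/224

Sum = 223/224


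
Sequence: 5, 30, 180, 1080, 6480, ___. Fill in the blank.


Pattern: geometric (r=6)
Terms: 5, 30, 180, 1080, 6480
Next term = 38880

Next term = 38880


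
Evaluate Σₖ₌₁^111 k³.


n(n+1)/2 = 111×112/2 = 6216
Σk³ = 6216² = 38638656

Σk³ = 38638656


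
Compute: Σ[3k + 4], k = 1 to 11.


Σ(3k+4) = 3·Σk + 4·n
= 3·66 + 4·11
= 198 + 44 = 242

Σ = 242


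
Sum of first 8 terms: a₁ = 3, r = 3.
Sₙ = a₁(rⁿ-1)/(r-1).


Sₙ = 3×(3^8 - 1)/(3 - 1)
= 3×(6561 - 1)/2
= 3×6560/2
= 9840

S_8 = 9840


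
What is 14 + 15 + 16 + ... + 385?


Σₖ₌14^385 k = Σₖ₌₁^385 k − Σₖ₌₁^13 k
= 385·386/2 − 13·14/2
= 74305 − 91 = 74214

Σk = 74214


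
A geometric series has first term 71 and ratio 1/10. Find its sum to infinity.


S∞ = a₁/(1-r) = 71/(1 - 1/10)
= 71/(9/10)
= 710/9

S∞ = 710/9


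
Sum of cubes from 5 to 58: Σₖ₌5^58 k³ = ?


Σₖ₌5^58 k³ = [58·59/2]² − [4·5/2]²
= 2927521 − 100 = 2927421

Σk³ = 2927421


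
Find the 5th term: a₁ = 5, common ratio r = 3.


aₙ = a₁·r^(n-1)
= 5×3^4
= 5×81
= 405

a_5 = 405


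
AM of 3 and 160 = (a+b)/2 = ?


AM = (3 + 160)/2 = 163/2 = 81.5

AM = 81.5


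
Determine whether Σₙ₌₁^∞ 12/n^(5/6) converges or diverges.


p-series test: Σ c/n^p converges if p > 1, diverges if p ≤ 1 (constant c > 0 doesn't affect convergence).
p = 5/6
5/6 ≤ 1 → DIVERGES

Diverges (p = 5/6 ≤ 1)


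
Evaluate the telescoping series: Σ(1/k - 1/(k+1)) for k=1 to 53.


Telescoping: adjacent terms cancel.
= 1/1 - 1/54
= 1 - 1/54 = 53/54

Sum = 53/54


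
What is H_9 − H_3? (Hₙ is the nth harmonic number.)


Σₖ₌4^9 1/k = 1/4 + 1/5 + 1/6 + 1/7 + 1/8 + 1/9
= 2509/2520
≈ 0.9956

Sum = 2509/2520 ≈ 0.9956


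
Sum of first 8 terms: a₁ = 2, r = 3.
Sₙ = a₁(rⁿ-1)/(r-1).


Sₙ = 2×(3^8 - 1)/(3 - 1)
= 2×(6561 - 1)/2
= 2×6560/2
= 6560

S_8 = 6560


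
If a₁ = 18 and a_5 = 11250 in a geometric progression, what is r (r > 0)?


r^(n-1) = aₙ/a₁
r^4 = 11250/18 = 625
r = 625^(1/4)
= ±5; taking r > 0 gives r = 5

r = 5


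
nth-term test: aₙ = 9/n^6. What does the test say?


lim(n→∞) 9/n^6 = 0
lim aₙ = 0 → nth-term test is INCONCLUSIVE
(Need other tests; this is actually a convergent p-series with p=6 > 1)

Inconclusive (lim aₙ = 0; need another test)


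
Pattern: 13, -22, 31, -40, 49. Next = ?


Pattern: alternating sign, magnitude arithmetic (d=9)
Terms: 13, -22, 31, -40, 49
Next term = -58

Next term = -58


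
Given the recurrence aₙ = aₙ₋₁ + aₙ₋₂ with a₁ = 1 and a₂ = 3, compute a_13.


Computing iteratively: 1, 3, 4, 7, 11, 18, 29, 47, 76, 123, 199, 322, ...
a_13 = 521

a_13 = 521


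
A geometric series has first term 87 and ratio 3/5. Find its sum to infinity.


S∞ = a₁/(1-r) = 87/(1 - 3/5)
= 87/(2/5)
= 435/2

S∞ = 435/2


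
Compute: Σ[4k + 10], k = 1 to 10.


Σ(4k+10) = 4·Σk + 10·n
= 4·55 + 10·10
= 220 + 100 = 320

Σ = 320


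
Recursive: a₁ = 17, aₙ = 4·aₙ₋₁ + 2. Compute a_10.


Computing step by step:
a_1 = 17
a_2 = 70
a_3 = 282
a_4 = 1130
a_5 = 4522
a_6 = 18090
a_7 = 72362
a_8 = 289450
a_9 = 1157802
a_10 = 4631210


a_10 = 4631210


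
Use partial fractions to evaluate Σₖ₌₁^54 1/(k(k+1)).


1/(k(k+1)) = 1/k - 1/(k+1) (partial fractions)
Telescoping: Σ = 1 - 1/55 = 54/55

Sum = 54/55


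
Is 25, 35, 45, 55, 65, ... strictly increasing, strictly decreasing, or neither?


Differences: 10, 10, 10, 10
All differences > 0 → strictly INCREASING

Monotonically increasing


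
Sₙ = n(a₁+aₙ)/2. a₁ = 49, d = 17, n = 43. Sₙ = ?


aₙ = 49 + (43-1)×17 = 763
Sₙ = n(a₁+aₙ)/2 = 43×(49+763)/2
= 43×812/2 = 17458

S_43 = 17458


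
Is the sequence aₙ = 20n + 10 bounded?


aₙ = 20n + 10 → as n→∞, aₙ→∞
No finite upper bound exists
The sequence is UNBOUNDED

Unbounded (aₙ → ∞ as n → ∞)


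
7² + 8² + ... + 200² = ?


Σₖ₌7^200 k² = Σₖ₌₁^200 k² − Σₖ₌₁^6 k²
= 200·201·401/6 − 6·7·13/6
= 2686700 − 91 = 2686609

Σk² = 2686609


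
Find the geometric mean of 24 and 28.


GM = √(24×28) = √672 = 25.923

GM = 25.923


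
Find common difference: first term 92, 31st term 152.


d = (aₙ - a₁)/(n-1)
= (152 - 92)/(31-1)
= 60/30 = 2

d = 2


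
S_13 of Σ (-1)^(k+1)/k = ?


S = 1 - 1/2 + 1/3 - 1/4 + 1/5 - 1/6 + 1/7 - 1/8 ± ...
= 0.7301
(Full series converges to +ln(2) ≈ +0.6931)

S_13 = 0.7301


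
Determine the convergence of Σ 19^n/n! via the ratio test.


aₙ = 19^n/n!
a_{n+1}/aₙ = 19^(n+1)/(n+1)! × n!/19^n
= 19/(n+1)
L = lim(n→∞) 19/(n+1) = 0
L < 1 → series CONVERGES

Converges (ratio test: L = 0 < 1)


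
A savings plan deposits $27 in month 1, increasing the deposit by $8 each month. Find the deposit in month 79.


aₙ = a₁ + (n-1)d
= 27 + (79-1)×8
= 27 + 624
= 651

a_79 = 651


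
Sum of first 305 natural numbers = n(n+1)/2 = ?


n(n+1)/2 = 305×306/2 = 93330/2 = 46665

Σk = 46665


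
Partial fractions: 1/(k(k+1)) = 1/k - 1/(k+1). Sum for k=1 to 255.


1/(k(k+1)) = 1/k - 1/(k+1) (partial fractions)
Telescoping: Σ = 1 - 1/256 = 255/256

Sum = 255/256


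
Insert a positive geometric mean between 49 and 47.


GM = √(49×47) = √2303 = 47.9896

GM = 47.9896


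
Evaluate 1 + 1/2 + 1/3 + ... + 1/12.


H_12 = 1/1 + 1/2 + 1/3 + ... + 1/12
= 86021/27720
≈ 3.1032

H_12 = 86021/27720 ≈ 3.1032


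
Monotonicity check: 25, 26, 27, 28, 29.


Differences: 1, 1, 1, 1
All differences > 0 → strictly INCREASING

Monotonically increasing


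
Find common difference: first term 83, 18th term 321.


d = (aₙ - a₁)/(n-1)
= (321 - 83)/(18-1)
= 238/17 = 14

d = 14


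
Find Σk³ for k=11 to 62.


Σₖ₌11^62 k³ = [62·63/2]² − [10·11/2]²
= 3814209 − 3025 = 3811184

Σk³ = 3811184


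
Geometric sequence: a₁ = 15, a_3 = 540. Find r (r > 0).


r^(n-1) = aₙ/a₁
r^2 = 540/15 = 36
r = 36^(1/2)
= ±6; taking r > 0 gives r = 6

r = 6


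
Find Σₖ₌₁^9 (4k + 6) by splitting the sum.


Σ(4k+6) = 4·Σk + 6·n
= 4·45 + 6·9
= 180 + 54 = 234

Σ = 234


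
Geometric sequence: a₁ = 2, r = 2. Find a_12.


aₙ = a₁·r^(n-1)
= 2×2^11
= 2×2048
= 4096

a_12 = 4096


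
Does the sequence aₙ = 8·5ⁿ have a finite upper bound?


aₙ = 8·5ⁿ → as n→∞, aₙ→∞ (since base 5 > 1)
No finite upper bound exists
The sequence is UNBOUNDED

Unbounded (aₙ → ∞ as n → ∞)


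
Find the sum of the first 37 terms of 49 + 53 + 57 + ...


aₙ = 49 + (37-1)×4 = 193
Sₙ = n(a₁+aₙ)/2 = 37×(49+193)/2
= 37×242/2 = 4477

S_37 = 4477


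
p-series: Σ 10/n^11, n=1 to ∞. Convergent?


p-series test: Σ c/n^p converges if p > 1, diverges if p ≤ 1 (constant c > 0 doesn't affect convergence).
p = 11
11 > 1 → CONVERGES

Converges (p = 11 > 1)


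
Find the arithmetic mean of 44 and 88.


AM = (44 + 88)/2 = 132/2 = 66

AM = 66


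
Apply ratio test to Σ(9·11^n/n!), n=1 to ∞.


aₙ = 9·11^n/n!
a_{n+1}/aₙ = 11^(n+1)/(n+1)! × n!/11^n  (constant 9 cancels)
= 11/(n+1)
L = lim(n→∞) 11/(n+1) = 0
L < 1 → series CONVERGES

Converges (ratio test: L = 0 < 1)


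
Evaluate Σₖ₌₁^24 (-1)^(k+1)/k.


S = 1 - 1/2 + 1/3 - 1/4 + 1/5 - 1/6 + 1/7 - 1/8 ± ...
= 0.6727
(Full series converges to +ln(2) ≈ +0.6931)

S_24 = 0.6727


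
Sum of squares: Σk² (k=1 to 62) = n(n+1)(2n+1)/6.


n = 62
n(n+1)(2n+1)/6 = 62×63×125/6
= 488250/6 = 81375

Σk² = 81375


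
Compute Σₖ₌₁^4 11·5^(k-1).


Sₙ = 11×(5^4 - 1)/(5 - 1)
= 11×(625 - 1)/4
= 11×624/4
= 1716

S_4 = 1716


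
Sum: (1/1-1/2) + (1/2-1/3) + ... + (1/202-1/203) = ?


Telescoping: adjacent terms cancel.
= 1/1 - 1/203
= 1 - 1/203 = 202/203

Sum = 202/203


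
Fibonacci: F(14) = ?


Fibonacci sequence: 1, 1, 2, 3, 5, 8, 13, 21, 34, 55, 89, ...
F(14) = 377

F(14) = 377


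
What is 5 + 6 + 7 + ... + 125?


Σₖ₌5^125 k = Σₖ₌₁^125 k − Σₖ₌₁^4 k
= 125·126/2 − 4·5/2
= 7875 − 10 = 7865

Σk = 7865


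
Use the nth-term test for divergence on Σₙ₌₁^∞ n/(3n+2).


lim(n→∞) n/(3n+2) = 1/3 = 1/3  (divide numerator and denominator by n)
lim aₙ = 1/3 ≠ 0 → series DIVERGES

Diverges (lim aₙ = 1/3 ≠ 0)


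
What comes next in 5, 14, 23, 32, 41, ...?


Pattern: arithmetic (d=9)
Terms: 5, 14, 23, 32, 41
Next term = 50

Next term = 50


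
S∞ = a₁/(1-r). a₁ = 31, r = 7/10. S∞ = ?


S∞ = a₁/(1-r) = 31/(1 - 7/10)
= 31/(3/10)
= 310/3

S∞ = 310/3


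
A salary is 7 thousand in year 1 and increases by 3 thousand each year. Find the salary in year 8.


aₙ = a₁ + (n-1)d
= 7 + (8-1)×3
= 7 + 21
= 28

a_8 = 28


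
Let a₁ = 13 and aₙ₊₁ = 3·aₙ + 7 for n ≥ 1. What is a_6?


Computing step by step:
a_1 = 13
a_2 = 46
a_3 = 145
a_4 = 442
a_5 = 1333
a_6 = 4006


a_6 = 4006


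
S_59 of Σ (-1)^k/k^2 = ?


S = -1 + 1/4 - 1/9 + 1/16 - 1/25 + 1/36 - 1/49 + 1/64 ± ...
= -0.8226
(Full series converges to -π²/12 ≈ -0.8225)

S_59 = -0.8226


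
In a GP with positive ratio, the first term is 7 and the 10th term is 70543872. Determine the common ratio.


r^(n-1) = aₙ/a₁
r^9 = 70543872/7 = 10077696
r = 10077696^(1/9)
= 6

r = 6


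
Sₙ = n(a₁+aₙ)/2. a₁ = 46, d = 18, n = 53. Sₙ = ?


aₙ = 46 + (53-1)×18 = 982
Sₙ = n(a₁+aₙ)/2 = 53×(46+982)/2
= 53×1028/2 = 27242

S_53 = 27242


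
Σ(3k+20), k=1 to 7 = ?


Σ(3k+20) = 3·Σk + 20·n
= 3·28 + 20·7
= 84 + 140 = 224

Σ = 224


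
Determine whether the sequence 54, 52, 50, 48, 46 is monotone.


Differences: -2, -2, -2, -2
All differences < 0 → strictly DECREASING

Monotonically decreasing


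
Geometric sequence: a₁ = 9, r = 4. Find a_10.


aₙ = a₁·r^(n-1)
= 9×4^9
= 9×262144
= 2359296

a_10 = 2359296


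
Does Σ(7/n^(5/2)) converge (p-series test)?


p-series test: Σ c/n^p converges if p > 1, diverges if p ≤ 1 (constant c > 0 doesn't affect convergence).
p = 5/2
5/2 > 1 → CONVERGES

Converges (p = 5/2 > 1)


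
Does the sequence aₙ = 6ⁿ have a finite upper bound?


aₙ = 6ⁿ → as n→∞, aₙ→∞ (since base 6 > 1)
No finite upper bound exists
The sequence is UNBOUNDED

Unbounded (aₙ → ∞ as n → ∞)


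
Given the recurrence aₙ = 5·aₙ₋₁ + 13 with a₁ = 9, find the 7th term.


Computing step by step:
a_1 = 9
a_2 = 58
a_3 = 303
a_4 = 1528
a_5 = 7653
a_6 = 38278
a_7 = 191403


a_7 = 191403


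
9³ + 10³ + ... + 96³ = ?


Σₖ₌9^96 k³ = [96·97/2]² − [8·9/2]²
= 21678336 − 1296 = 21677040

Σk³ = 21677040


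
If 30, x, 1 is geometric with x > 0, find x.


GM = √(30×1) = √30 = 5.4772

GM = 5.4772


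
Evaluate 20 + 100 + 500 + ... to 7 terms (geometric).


Sₙ = 20×(5^7 - 1)/(5 - 1)
= 20×(78125 - 1)/4
= 20×78124/4
= 390620

S_7 = 390620


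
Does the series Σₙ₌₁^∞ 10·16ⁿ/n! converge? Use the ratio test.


aₙ = 10·16^n/n!
a_{n+1}/aₙ = 16^(n+1)/(n+1)! × n!/16^n  (constant 10 cancels)
= 16/(n+1)
L = lim(n→∞) 16/(n+1) = 0
L < 1 → series CONVERGES

Converges (ratio test: L = 0 < 1)


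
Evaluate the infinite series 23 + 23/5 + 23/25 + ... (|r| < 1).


S∞ = a₁/(1-r) = 23/(1 - 1/5)
= 23/(4/5)
= 115/4

S∞ = 115/4


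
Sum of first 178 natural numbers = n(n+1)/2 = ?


n(n+1)/2 = 178×179/2 = 31862/2 = 15931

Σk = 15931


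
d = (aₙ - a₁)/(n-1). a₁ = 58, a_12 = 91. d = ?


d = (aₙ - a₁)/(n-1)
= (91 - 58)/(12-1)
= 33/11 = 3

d = 3


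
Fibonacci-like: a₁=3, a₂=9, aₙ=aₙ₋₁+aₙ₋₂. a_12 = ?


Computing iteratively: 3, 9, 12, 21, 33, 54, 87, 141, 228, 369, 597, 966
a_12 = 966

a_12 = 966


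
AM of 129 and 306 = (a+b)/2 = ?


AM = (129 + 306)/2 = 435/2 = 217.5

AM = 217.5


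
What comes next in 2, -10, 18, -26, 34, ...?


Pattern: alternating sign, magnitude arithmetic (d=8)
Terms: 2, -10, 18, -26, 34
Next term = -42

Next term = -42


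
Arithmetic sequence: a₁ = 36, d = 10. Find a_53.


aₙ = a₁ + (n-1)d
= 36 + (53-1)×10
= 36 + 520
= 556

a_53 = 556


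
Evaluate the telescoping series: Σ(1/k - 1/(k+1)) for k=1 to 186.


Telescoping: adjacent terms cancel.
= 1/1 - 1/187
= 1 - 1/187 = 186/187

Sum = 186/187


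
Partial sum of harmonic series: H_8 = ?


H_8 = 1/1 + 1/2 + 1/3 + 1/4 + 1/5 + 1/6 + 1/7 + 1/8
= 761/280
≈ 2.7179

H_8 = 761/280 ≈ 2.7179


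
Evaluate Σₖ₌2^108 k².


Σₖ₌2^108 k² = Σₖ₌₁^108 k² − Σₖ₌₁^1 k²
= 108·109·217/6 − 1·2·3/6
= 425754 − 1 = 425753

Σk² = 425753


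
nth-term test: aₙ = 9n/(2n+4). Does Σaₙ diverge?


lim(n→∞) 9n/(2n+4) = 9/2 = 9/2  (divide numerator and denominator by n)
lim aₙ = 9/2 ≠ 0 → series DIVERGES

Diverges (lim aₙ = 9/2 ≠ 0)


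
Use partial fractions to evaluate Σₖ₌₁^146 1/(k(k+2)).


1/(k(k+2)) = (1/2)·(1/k - 1/(k+2)) (partial fractions)
Telescoping: Σ = (1/2)·(1 + 1/2 - 1/147 - 1/148) = 32339/43512

Sum = 32339/43512


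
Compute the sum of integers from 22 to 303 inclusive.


Σₖ₌22^303 k = Σₖ₌₁^303 k − Σₖ₌₁^21 k
= 303·304/2 − 21·22/2
= 46056 − 231 = 45825

Σk = 45825


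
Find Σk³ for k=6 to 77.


Σₖ₌6^77 k³ = [77·78/2]² − [5·6/2]²
= 9018009 − 225 = 9017784

Σk³ = 9017784


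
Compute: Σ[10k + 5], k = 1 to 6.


Σ(10k+5) = 10·Σk + 5·n
= 10·21 + 5·6
= 210 + 30 = 240

Σ = 240


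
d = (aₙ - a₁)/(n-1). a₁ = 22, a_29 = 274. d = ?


d = (aₙ - a₁)/(n-1)
= (274 - 22)/(29-1)
= 252/28 = 9

d = 9


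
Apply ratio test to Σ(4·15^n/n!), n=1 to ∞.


aₙ = 4·15^n/n!
a_{n+1}/aₙ = 15^(n+1)/(n+1)! × n!/15^n  (constant 4 cancels)
= 15/(n+1)
L = lim(n→∞) 15/(n+1) = 0
L < 1 → series CONVERGES

Converges (ratio test: L = 0 < 1)


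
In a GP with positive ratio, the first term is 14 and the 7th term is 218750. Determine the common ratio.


r^(n-1) = aₙ/a₁
r^6 = 218750/14 = 15625
r = 15625^(1/6)
= ±5; taking r > 0 gives r = 5

r = 5


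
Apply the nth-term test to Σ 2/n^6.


lim(n→∞) 2/n^6 = 0
lim aₙ = 0 → nth-term test is INCONCLUSIVE
(Need other tests; this is actually a convergent p-series with p=6 > 1)

Inconclusive (lim aₙ = 0; need another test)


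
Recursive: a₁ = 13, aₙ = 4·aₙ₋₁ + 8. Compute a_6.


Computing step by step:
a_1 = 13
a_2 = 60
a_3 = 248
a_4 = 1000
a_5 = 4008
a_6 = 16040


a_6 = 16040


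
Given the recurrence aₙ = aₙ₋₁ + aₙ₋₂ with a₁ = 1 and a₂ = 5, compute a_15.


Computing iteratively: 1, 5, 6, 11, 17, 28, 45, 73, 118, 191, 309, 500, ...
a_15 = 2118

a_15 = 2118


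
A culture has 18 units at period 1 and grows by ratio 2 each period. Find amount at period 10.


aₙ = a₁·r^(n-1)
= 18×2^9
= 18×512
= 9216

a_10 = 9216


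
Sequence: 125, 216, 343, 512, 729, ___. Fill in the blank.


Pattern: perfect cubes: n³
Terms: 125, 216, 343, 512, 729
Next term = 1000

Next term = 1000


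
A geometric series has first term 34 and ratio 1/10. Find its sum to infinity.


S∞ = a₁/(1-r) = 34/(1 - 1/10)
= 34/(9/10)
= 340/9

S∞ = 340/9


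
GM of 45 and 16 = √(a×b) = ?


GM = √(45×16) = √720 = 26.8328

GM = 26.8328


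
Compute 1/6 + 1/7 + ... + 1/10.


Σₖ₌6^10 1/k = 1/6 + 1/7 + 1/8 + 1/9 + 1/10
= 1627/2520
≈ 0.6456

Sum = 1627/2520 ≈ 0.6456


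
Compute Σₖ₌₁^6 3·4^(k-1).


Sₙ = 3×(4^6 - 1)/(4 - 1)
= 3×(4096 - 1)/3
= 3×4095/3
= 4095

S_6 = 4095


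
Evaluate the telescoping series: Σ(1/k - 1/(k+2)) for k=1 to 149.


Telescoping with gap 2: two head and two tail terms survive.
= (1 + 1/2) - (1/150 + 1/151)
= 3/2 - 1/150 - 1/151 = 16837/11325

Sum = 16837/11325


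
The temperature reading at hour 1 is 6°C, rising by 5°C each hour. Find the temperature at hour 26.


aₙ = a₁ + (n-1)d
= 6 + (26-1)×5
= 6 + 125
= 131

a_26 = 131


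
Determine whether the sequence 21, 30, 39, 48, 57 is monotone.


Differences: 9, 9, 9, 9
All differences > 0 → strictly INCREASING

Monotonically increasing


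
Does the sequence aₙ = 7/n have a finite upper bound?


a₁ = 7, a₂ = 7/2, a₃ = 7/3, ...
0 < aₙ ≤ 7 for all n ≥ 1
Lower bound: 0, Upper bound: 7
The sequence IS bounded

Bounded (0 < aₙ ≤ 7)


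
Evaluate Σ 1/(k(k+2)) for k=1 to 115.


1/(k(k+2)) = (1/2)·(1/k - 1/(k+2)) (partial fractions)
Telescoping: Σ = (1/2)·(1 + 1/2 - 1/116 - 1/117) = 20125/27144

Sum = 20125/27144


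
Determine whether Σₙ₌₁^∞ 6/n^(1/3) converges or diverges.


p-series test: Σ c/n^p converges if p > 1, diverges if p ≤ 1 (constant c > 0 doesn't affect convergence).
p = 1/3
1/3 ≤ 1 → DIVERGES

Diverges (p = 1/3 ≤ 1)


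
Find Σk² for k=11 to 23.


Σₖ₌11^23 k² = Σₖ₌₁^23 k² − Σₖ₌₁^10 k²
= 23·24·47/6 − 10·11·21/6
= 4324 − 385 = 3939

Σk² = 3939


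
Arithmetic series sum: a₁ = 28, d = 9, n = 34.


aₙ = 28 + (34-1)×9 = 325
Sₙ = n(a₁+aₙ)/2 = 34×(28+325)/2
= 34×353/2 = 6001

S_34 = 6001


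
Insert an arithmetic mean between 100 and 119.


AM = (100 + 119)/2 = 219/2 = 109.5

AM = 109.5


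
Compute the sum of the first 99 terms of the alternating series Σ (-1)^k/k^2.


S = -1 + 1/4 - 1/9 + 1/16 - 1/25 + 1/36 - 1/49 + 1/64 ± ...
= -0.8225
(Full series converges to -π²/12 ≈ -0.8225)

S_99 = -0.8225


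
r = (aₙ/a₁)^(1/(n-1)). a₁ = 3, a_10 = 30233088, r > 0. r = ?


r^(n-1) = aₙ/a₁
r^9 = 30233088/3 = 10077696
r = 10077696^(1/9)
= 6

r = 6


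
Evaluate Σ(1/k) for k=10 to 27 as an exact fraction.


Σₖ₌10^27 1/k = 1/10 + 1/11 + 1/12 + ... + 1/27
= 85332099113/80313433200
≈ 1.0625

Sum = 85332099113/80313433200 ≈ 1.0625


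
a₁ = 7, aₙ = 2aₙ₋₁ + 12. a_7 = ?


Computing step by step:
a_1 = 7
a_2 = 26
a_3 = 64
a_4 = 140
a_5 = 292
a_6 = 596
a_7 = 1204


a_7 = 1204


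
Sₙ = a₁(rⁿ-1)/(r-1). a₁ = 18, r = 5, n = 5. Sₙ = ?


Sₙ = 18×(5^5 - 1)/(5 - 1)
= 18×(3125 - 1)/4
= 18×3124/4
= 14058

S_5 = 14058


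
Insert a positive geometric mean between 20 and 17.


GM = √(20×17) = √340 = 18.4391

GM = 18.4391


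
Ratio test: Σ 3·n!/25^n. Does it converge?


aₙ = 3·n!/25^n
a_{n+1}/aₙ = (n+1)!/25^(n+1) × 25^n/n!  (constant 3 cancels)
= (n+1)/25
L = lim(n→∞) (n+1)/25 = ∞
L > 1 → series DIVERGES

Diverges (ratio test: L = ∞ > 1)


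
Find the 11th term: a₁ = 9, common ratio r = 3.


aₙ = a₁·r^(n-1)
= 9×3^10
= 9×59049
= 531441

a_11 = 531441


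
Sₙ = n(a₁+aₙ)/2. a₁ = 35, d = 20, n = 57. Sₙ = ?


aₙ = 35 + (57-1)×20 = 1155
Sₙ = n(a₁+aₙ)/2 = 57×(35+1155)/2
= 57×1190/2 = 33915

S_57 = 33915


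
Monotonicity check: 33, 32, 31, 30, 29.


Differences: -1, -1, -1, -1
All differences < 0 → strictly DECREASING

Monotonically decreasing


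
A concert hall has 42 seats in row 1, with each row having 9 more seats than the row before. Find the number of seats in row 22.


aₙ = a₁ + (n-1)d
= 42 + (22-1)×9
= 42 + 189
= 231

a_22 = 231


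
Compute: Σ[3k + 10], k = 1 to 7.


Σ(3k+10) = 3·Σk + 10·n
= 3·28 + 10·7
= 84 + 70 = 154

Σ = 154


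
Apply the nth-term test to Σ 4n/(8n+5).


lim(n→∞) 4n/(8n+5) = 4/8 = 1/2  (divide numerator and denominator by n)
lim aₙ = 1/2 ≠ 0 → series DIVERGES

Diverges (lim aₙ = 1/2 ≠ 0)


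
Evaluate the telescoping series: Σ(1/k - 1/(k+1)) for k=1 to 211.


Telescoping: adjacent terms cancel.
= 1/1 - 1/212
= 1 - 1/212 = 211/212

Sum = 211/212


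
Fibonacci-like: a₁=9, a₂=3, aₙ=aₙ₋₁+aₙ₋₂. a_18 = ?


Computing iteratively: 9, 3, 12, 15, 27, 42, 69, 111, 180, 291, 471, 762, ...
a_18 = 13674

a_18 = 13674


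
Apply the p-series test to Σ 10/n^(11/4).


p-series test: Σ c/n^p converges if p > 1, diverges if p ≤ 1 (constant c > 0 doesn't affect convergence).
p = 11/4
11/4 > 1 → CONVERGES

Converges (p = 11/4 > 1)


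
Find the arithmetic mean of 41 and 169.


AM = (41 + 169)/2 = 210/2 = 105

AM = 105


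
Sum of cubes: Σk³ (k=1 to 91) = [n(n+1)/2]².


n(n+1)/2 = 91×92/2 = 4186
Σk³ = 4186² = 17522596

Σk³ = 17522596


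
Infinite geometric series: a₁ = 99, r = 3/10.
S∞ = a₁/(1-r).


S∞ = a₁/(1-r) = 99/(1 - 3/10)
= 99/(7/10)
= 990/7

S∞ = 990/7


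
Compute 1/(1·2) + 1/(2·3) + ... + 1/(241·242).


1/(k(k+1)) = 1/k - 1/(k+1) (partial fractions)
Telescoping: Σ = 1 - 1/242 = 241/242

Sum = 241/242


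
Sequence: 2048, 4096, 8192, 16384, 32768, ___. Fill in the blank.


Pattern: powers of 2: 2ⁿ
Terms: 2048, 4096, 8192, 16384, 32768
Next term = 65536

Next term = 65536


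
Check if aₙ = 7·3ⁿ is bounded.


aₙ = 7·3ⁿ → as n→∞, aₙ→∞ (since base 3 > 1)
No finite upper bound exists
The sequence is UNBOUNDED

Unbounded (aₙ → ∞ as n → ∞)


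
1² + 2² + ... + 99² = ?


n = 99
n(n+1)(2n+1)/6 = 99×100×199/6
= 1970100/6 = 328350

Σk² = 328350


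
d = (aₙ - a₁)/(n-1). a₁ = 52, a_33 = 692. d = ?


d = (aₙ - a₁)/(n-1)
= (692 - 52)/(33-1)
= 640/32 = 20

d = 20


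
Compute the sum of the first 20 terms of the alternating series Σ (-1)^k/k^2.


S = -1 + 1/4 - 1/9 + 1/16 - 1/25 + 1/36 - 1/49 + 1/64 ± ...
= -0.8213
(Full series converges to -π²/12 ≈ -0.8225)

S_20 = -0.8213


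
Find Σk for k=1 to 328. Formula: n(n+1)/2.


n(n+1)/2 = 328×329/2 = 107912/2 = 53956

Σk = 53956


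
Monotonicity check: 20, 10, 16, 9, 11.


Differences: -10, 6, -7, 2
Difference at position 2 is +6 (> 0) but position 1 is -10 (< 0) — sequence both rises and falls
→ NOT monotonic

Not monotonic


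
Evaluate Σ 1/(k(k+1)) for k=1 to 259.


1/(k(k+1)) = 1/k - 1/(k+1) (partial fractions)
Telescoping: Σ = 1 - 1/260 = 259/260

Sum = 259/260


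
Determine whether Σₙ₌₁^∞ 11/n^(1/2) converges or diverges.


p-series test: Σ c/n^p converges if p > 1, diverges if p ≤ 1 (constant c > 0 doesn't affect convergence).
p = 1/2
1/2 ≤ 1 → DIVERGES

Diverges (p = 1/2 ≤ 1)


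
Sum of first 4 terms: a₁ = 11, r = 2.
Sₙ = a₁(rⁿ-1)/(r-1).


Sₙ = 11×(2^4 - 1)/(2 - 1)
= 11×(16 - 1)/1
= 11×15/1
= 165

S_4 = 165


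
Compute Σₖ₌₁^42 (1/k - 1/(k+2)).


Telescoping with gap 2: two head and two tail terms survive.
= (1 + 1/2) - (1/43 + 1/44)
= 3/2 - 1/43 - 1/44 = 2751/1892

Sum = 2751/1892


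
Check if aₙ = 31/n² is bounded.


a₁ = 31, a₂ = 31/4, a₃ = 31/9, ...
0 < aₙ ≤ 31 for all n ≥ 1
The sequence IS bounded

Bounded (0 < aₙ ≤ 31)


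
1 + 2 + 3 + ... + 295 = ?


n(n+1)/2 = 295×296/2 = 87320/2 = 43660

Σk = 43660


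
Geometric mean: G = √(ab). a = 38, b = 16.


GM = √(38×16) = √608 = 24.6577

GM = 24.6577


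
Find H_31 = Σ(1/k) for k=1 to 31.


H_31 = 1/1 + 1/2 + 1/3 + ... + 1/31
= 290774257297357/72201776446800
≈ 4.0272

H_31 = 290774257297357/72201776446800 ≈ 4.0272


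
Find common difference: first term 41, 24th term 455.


d = (aₙ - a₁)/(n-1)
= (455 - 41)/(24-1)
= 414/23 = 18

d = 18


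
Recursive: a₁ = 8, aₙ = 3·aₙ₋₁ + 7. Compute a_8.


Computing step by step:
a_1 = 8
a_2 = 31
a_3 = 100
a_4 = 307
a_5 = 928
a_6 = 2791
a_7 = 8380
a_8 = 25147


a_8 = 25147


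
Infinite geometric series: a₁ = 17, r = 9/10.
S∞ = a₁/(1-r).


S∞ = a₁/(1-r) = 17/(1 - 9/10)
= 17/(1/10)
= 170

S∞ = 170


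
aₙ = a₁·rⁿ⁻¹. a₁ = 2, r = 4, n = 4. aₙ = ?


aₙ = a₁·r^(n-1)
= 2×4^3
= 2×64
= 128

a_4 = 128


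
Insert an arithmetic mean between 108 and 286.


AM = (108 + 286)/2 = 394/2 = 197

AM = 197


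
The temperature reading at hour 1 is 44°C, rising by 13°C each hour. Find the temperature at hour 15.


aₙ = a₁ + (n-1)d
= 44 + (15-1)×13
= 44 + 182
= 226

a_15 = 226


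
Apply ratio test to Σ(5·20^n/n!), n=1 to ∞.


aₙ = 5·20^n/n!
a_{n+1}/aₙ = 20^(n+1)/(n+1)! × n!/20^n  (constant 5 cancels)
= 20/(n+1)
L = lim(n→∞) 20/(n+1) = 0
L < 1 → series CONVERGES

Converges (ratio test: L = 0 < 1)


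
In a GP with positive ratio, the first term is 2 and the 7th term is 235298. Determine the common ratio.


r^(n-1) = aₙ/a₁
r^6 = 235298/2 = 117649
r = 117649^(1/6)
= ±7; taking r > 0 gives r = 7

r = 7


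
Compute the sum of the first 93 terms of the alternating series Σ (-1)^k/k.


S = -1 + 1/2 - 1/3 + 1/4 - 1/5 + 1/6 - 1/7 + 1/8 ± ...
= -0.6985
(Full series converges to -ln(2) ≈ -0.6931)

S_93 = -0.6985


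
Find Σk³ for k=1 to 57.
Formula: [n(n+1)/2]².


n(n+1)/2 = 57×58/2 = 1653
Σk³ = 1653² = 2732409

Σk³ = 2732409


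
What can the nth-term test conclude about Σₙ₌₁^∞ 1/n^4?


lim(n→∞) 1/n^4 = 0
lim aₙ = 0 → nth-term test is INCONCLUSIVE
(Need other tests; this is actually a convergent p-series with p=4 > 1)

Inconclusive (lim aₙ = 0; need another test)


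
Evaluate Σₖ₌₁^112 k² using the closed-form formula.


n = 112
n(n+1)(2n+1)/6 = 112×113×225/6
= 2847600/6 = 474600

Σk² = 474600


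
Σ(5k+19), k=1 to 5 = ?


Σ(5k+19) = 5·Σk + 19·n
= 5·15 + 19·5
= 75 + 95 = 170

Σ = 170


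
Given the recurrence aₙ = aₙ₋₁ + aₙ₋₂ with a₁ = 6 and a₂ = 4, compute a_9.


Computing iteratively: 6, 4, 10, 14, 24, 38, 62, 100, 162
a_9 = 162

a_9 = 162


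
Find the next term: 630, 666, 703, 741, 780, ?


Pattern: triangular numbers: n(n+1)/2
Terms: 630, 666, 703, 741, 780
Next term = 820

Next term = 820


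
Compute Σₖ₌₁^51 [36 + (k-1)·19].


aₙ = 36 + (51-1)×19 = 986
Sₙ = n(a₁+aₙ)/2 = 51×(36+986)/2
= 51×1022/2 = 26061

S_51 = 26061


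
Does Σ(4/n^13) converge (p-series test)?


p-series test: Σ c/n^p converges if p > 1, diverges if p ≤ 1 (constant c > 0 doesn't affect convergence).
p = 13
13 > 1 → CONVERGES

Converges (p = 13 > 1)


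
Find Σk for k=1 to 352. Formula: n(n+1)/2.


n(n+1)/2 = 352×353/2 = 124256/2 = 62128

Σk = 62128


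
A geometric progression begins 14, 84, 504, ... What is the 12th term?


aₙ = a₁·r^(n-1)
= 14×6^11
= 14×362797056
= 5079158784

a_12 = 5079158784


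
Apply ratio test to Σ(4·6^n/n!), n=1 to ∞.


aₙ = 4·6^n/n!
a_{n+1}/aₙ = 6^(n+1)/(n+1)! × n!/6^n  (constant 4 cancels)
= 6/(n+1)
L = lim(n→∞) 6/(n+1) = 0
L < 1 → series CONVERGES

Converges (ratio test: L = 0 < 1)


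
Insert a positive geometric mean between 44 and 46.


GM = √(44×46) = √2024 = 44.9889

GM = 44.9889


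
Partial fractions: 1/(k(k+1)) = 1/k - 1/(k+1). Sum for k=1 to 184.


1/(k(k+1)) = 1/k - 1/(k+1) (partial fractions)
Telescoping: Σ = 1 - 1/185 = 184/185

Sum = 184/185


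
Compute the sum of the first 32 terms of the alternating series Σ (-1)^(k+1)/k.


S = 1 - 1/2 + 1/3 - 1/4 + 1/5 - 1/6 + 1/7 - 1/8 ± ...
= 0.6778
(Full series converges to +ln(2) ≈ +0.6931)

S_32 = 0.6778


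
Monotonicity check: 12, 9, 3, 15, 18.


Differences: -3, -6, 12, 3
Difference at position 3 is +12 (> 0) but position 1 is -3 (< 0) — sequence both rises and falls
→ NOT monotonic

Not monotonic


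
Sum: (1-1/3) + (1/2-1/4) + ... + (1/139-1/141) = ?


Telescoping with gap 2: two head and two tail terms survive.
= (1 + 1/2) - (1/140 + 1/141)
= 3/2 - 1/140 - 1/141 = 29329/19740

Sum = 29329/19740


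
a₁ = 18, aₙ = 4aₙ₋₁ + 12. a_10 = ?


Computing step by step:
a_1 = 18
a_2 = 84
a_3 = 348
a_4 = 1404
a_5 = 5628
a_6 = 22524
a_7 = 90108
a_8 = 360444
a_9 = 1441788
a_10 = 5767164


a_10 = 5767164


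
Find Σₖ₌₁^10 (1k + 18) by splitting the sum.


Σ(1k+18) = 1·Σk + 18·n
= 1·55 + 18·10
= 55 + 180 = 235

Σ = 235


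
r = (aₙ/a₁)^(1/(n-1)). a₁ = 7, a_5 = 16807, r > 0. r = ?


r^(n-1) = aₙ/a₁
r^4 = 16807/7 = 2401
r = 2401^(1/4)
= ±7; taking r > 0 gives r = 7

r = 7


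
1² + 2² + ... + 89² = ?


n = 89
n(n+1)(2n+1)/6 = 89×90×179/6
= 1433790/6 = 238965

Σk² = 238965


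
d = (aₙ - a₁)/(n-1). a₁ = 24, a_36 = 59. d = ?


d = (aₙ - a₁)/(n-1)
= (59 - 24)/(36-1)
= 35/35 = 1

d = 1


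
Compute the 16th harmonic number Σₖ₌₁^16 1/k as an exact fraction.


H_16 = 1/1 + 1/2 + 1/3 + ... + 1/16
= 2436559/720720
≈ 3.3807

H_16 = 2436559/720720 ≈ 3.3807


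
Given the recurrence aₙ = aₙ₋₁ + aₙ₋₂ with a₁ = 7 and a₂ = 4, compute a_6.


Computing iteratively: 7, 4, 11, 15, 26, 41
a_6 = 41

a_6 = 41


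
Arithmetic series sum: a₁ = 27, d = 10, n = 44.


aₙ = 27 + (44-1)×10 = 457
Sₙ = n(a₁+aₙ)/2 = 44×(27+457)/2
= 44×484/2 = 10648

S_44 = 10648


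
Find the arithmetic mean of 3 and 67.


AM = (3 + 67)/2 = 70/2 = 35

AM = 35


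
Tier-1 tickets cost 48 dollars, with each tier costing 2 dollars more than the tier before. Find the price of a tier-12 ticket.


aₙ = a₁ + (n-1)d
= 48 + (12-1)×2
= 48 + 22
= 70

a_12 = 70


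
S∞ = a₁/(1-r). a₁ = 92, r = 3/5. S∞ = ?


S∞ = a₁/(1-r) = 92/(1 - 3/5)
= 92/(2/5)
= 230

S∞ = 230


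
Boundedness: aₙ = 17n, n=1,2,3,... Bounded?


aₙ = 17n → as n→∞, aₙ→∞
No finite upper bound exists
The sequence is UNBOUNDED

Unbounded (aₙ → ∞ as n → ∞)


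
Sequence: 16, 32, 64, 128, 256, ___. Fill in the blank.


Pattern: powers of 2: 2ⁿ
Terms: 16, 32, 64, 128, 256
Next term = 512

Next term = 512


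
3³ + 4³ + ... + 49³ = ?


Σₖ₌3^49 k³ = [49·50/2]² − [2·3/2]²
= 1500625 − 9 = 1500616

Σk³ = 1500616


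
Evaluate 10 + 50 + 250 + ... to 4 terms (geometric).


Sₙ = 10×(5^4 - 1)/(5 - 1)
= 10×(625 - 1)/4
= 10×624/4
= 1560

S_4 = 1560


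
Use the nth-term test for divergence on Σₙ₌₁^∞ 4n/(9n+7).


lim(n→∞) 4n/(9n+7) = 4/9 = 4/9  (divide numerator and denominator by n)
lim aₙ = 4/9 ≠ 0 → series DIVERGES

Diverges (lim aₙ = 4/9 ≠ 0)


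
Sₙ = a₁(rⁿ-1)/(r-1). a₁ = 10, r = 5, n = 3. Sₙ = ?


Sₙ = 10×(5^3 - 1)/(5 - 1)
= 10×(125 - 1)/4
= 10×124/4
= 310

S_3 = 310


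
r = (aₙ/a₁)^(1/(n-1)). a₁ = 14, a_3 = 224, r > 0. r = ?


r^(n-1) = aₙ/a₁
r^2 = 224/14 = 16
r = 16^(1/2)
= ±4; taking r > 0 gives r = 4

r = 4


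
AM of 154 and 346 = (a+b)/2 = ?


AM = (154 + 346)/2 = 500/2 = 250

AM = 250


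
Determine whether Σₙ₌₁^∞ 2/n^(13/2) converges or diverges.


p-series test: Σ c/n^p converges if p > 1, diverges if p ≤ 1 (constant c > 0 doesn't affect convergence).
p = 13/2
13/2 > 1 → CONVERGES

Converges (p = 13/2 > 1)


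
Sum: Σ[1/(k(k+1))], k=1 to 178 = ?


1/(k(k+1)) = 1/k - 1/(k+1) (partial fractions)
Telescoping: Σ = 1 - 1/179 = 178/179

Sum = 178/179


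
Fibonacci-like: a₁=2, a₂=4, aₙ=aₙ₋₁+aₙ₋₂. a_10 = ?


Computing iteratively: 2, 4, 6, 10, 16, 26, 42, 68, 110, 178
a_10 = 178

a_10 = 178


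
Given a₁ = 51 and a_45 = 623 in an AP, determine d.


d = (aₙ - a₁)/(n-1)
= (623 - 51)/(45-1)
= 572/44 = 13

d = 13


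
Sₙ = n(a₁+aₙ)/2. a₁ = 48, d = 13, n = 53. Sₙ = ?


aₙ = 48 + (53-1)×13 = 724
Sₙ = n(a₁+aₙ)/2 = 53×(48+724)/2
= 53×772/2 = 20458

S_53 = 20458
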